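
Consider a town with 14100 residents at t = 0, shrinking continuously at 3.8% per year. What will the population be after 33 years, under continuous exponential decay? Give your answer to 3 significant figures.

P(33) = 14100 · e^(-0.038·33) = 14100 · e^(-1.254)
= 14100 · 0.28536 ≈ 4023.59

≈ 4,020 residents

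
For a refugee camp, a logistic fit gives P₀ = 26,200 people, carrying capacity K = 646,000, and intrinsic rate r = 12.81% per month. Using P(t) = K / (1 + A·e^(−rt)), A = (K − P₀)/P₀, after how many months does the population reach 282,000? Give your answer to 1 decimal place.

t ≈ 22.7 months

A = (646000 − 26200)/26200 = 23.65649
282000 = 646000/(1 + 23.65649·e^(−0.1281t)) → 1 + 23.65649·e^(−0.1281t) = 2.29078
e^(−0.1281t) = 0.054563 → t = ln(18.32728)/0.1281 = 2.90839/0.1281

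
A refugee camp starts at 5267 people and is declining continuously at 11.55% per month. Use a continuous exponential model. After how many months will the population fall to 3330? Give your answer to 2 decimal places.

3330 = 5267 · e^(-0.1155·t)
t = ln(3330/5267) / -0.1155 = ln(0.63224) / -0.1155 = -0.45849 / -0.1155

t ≈ 3.97 months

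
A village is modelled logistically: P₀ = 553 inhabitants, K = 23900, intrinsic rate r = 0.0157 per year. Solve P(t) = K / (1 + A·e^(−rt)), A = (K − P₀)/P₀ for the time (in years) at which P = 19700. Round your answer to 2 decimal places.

t ≈ 336.84 years

A = (23900 − 553)/553 = 42.21881
19700 = 23900/(1 + 42.21881·e^(−0.0157t)) → 1 + 42.21881·e^(−0.0157t) = 1.2132
e^(−0.0157t) = 0.00505 → t = ln(198.02631)/0.0157 = 5.2884/0.0157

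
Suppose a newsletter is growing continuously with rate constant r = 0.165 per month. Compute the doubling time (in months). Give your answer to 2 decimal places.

doubling time ≈ 4.20 months

doubling time = ln(2) / |r| = 0.69315 / 0.165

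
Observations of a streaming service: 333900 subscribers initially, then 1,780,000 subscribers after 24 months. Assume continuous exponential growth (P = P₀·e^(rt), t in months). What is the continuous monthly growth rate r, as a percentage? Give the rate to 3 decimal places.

r ≈ 6.973% per month

1780000 = 333900 · e^(r·24)
e^(24r) = 1780000/333900 = 5.33094
r = ln(5.33094) / 24 = 1.67353 / 24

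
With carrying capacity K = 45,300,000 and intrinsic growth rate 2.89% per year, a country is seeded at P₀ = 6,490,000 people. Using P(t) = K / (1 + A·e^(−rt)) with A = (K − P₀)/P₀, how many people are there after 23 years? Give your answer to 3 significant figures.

A = (45300000 − 6490000)/6490000 = 5.97997
P(23) = 45300000 / (1 + 5.97997·e^(−0.0289·23)) = 45300000 / (1 + 5.97997·0.514428)
= 45300000 / 4.07626 ≈ 11113121.16

≈ 11,100,000 people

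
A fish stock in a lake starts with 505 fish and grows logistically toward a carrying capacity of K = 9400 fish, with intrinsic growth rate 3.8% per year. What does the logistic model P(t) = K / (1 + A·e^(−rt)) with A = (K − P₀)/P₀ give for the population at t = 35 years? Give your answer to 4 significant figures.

A = (9400 − 505)/505 = 17.61386
P(35) = 9400 / (1 + 17.61386·e^(−0.038·35)) = 9400 / (1 + 17.61386·0.264477)
= 9400 / 5.65847 ≈ 1661.23

≈ 1,661 fish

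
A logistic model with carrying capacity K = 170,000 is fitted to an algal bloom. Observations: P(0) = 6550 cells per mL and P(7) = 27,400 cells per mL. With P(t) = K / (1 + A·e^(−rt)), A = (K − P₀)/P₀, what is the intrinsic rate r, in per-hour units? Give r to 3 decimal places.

A = (170000 − 6550)/6550 = 24.9542
27400 = 170000/(1 + 24.9542·e^(−r·7)) → e^(−7r) = (6.20438 − 1)/24.9542 = 0.208557
r = −ln(0.208557)/7 = 1.56754/7

r ≈ 0.224 per hour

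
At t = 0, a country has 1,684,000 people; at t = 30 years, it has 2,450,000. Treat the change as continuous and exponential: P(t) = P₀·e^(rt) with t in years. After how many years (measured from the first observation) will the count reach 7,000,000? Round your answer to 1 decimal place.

t ≈ 114.0 years

r = ln(2450000/1684000) / 30 ≈ 0.012497 per year
t = ln(7000000/1684000) / r = 1.42474 / 0.012497 ≈ 114.005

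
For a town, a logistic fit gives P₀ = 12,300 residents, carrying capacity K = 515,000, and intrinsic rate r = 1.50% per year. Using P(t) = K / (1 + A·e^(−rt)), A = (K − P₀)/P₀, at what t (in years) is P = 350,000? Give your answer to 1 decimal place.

t ≈ 297.5 years

A = (515000 − 12300)/12300 = 40.86992
350000 = 515000/(1 + 40.86992·e^(−0.015t)) → 1 + 40.86992·e^(−0.015t) = 1.47143
e^(−0.015t) = 0.011535 → t = ln(86.69377)/0.015 = 4.46238/0.015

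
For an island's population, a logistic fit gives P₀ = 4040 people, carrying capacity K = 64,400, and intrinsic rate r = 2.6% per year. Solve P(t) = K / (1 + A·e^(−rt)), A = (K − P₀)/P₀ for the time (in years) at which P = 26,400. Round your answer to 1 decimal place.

t ≈ 90.0 years

A = (64400 − 4040)/4040 = 14.94059
26400 = 64400/(1 + 14.94059·e^(−0.026t)) → 1 + 14.94059·e^(−0.026t) = 2.43939
e^(−0.026t) = 0.096341 → t = ln(10.37978)/0.026 = 2.33986/0.026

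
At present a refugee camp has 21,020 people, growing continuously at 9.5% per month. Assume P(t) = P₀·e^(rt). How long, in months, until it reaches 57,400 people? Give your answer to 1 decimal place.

57400 = 21020 · e^(0.095·t)
t = ln(57400/21020) / 0.095 = ln(2.73073) / 0.095 = 1.00457 / 0.095

t ≈ 10.6 months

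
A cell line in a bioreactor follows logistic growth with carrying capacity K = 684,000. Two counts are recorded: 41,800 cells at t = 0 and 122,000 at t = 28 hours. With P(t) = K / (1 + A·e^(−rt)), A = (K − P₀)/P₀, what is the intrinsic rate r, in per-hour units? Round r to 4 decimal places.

r ≈ 0.0430 per hour

A = (684000 − 41800)/41800 = 15.36364
122000 = 684000/(1 + 15.36364·e^(−r·28)) → e^(−28r) = (5.60656 − 1)/15.36364 = 0.299835
r = −ln(0.299835)/28 = 1.20452/28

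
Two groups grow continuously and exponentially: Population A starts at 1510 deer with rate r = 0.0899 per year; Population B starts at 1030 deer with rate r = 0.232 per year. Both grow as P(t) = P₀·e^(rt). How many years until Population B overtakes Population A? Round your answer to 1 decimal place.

t ≈ 2.7 years

1510·e^(0.0899t) = 1030·e^(0.232t)
1510/1030 = e^((0.232 − 0.0899)t) → ln(1.46602) = 0.1421·t
t = 0.38255 / 0.1421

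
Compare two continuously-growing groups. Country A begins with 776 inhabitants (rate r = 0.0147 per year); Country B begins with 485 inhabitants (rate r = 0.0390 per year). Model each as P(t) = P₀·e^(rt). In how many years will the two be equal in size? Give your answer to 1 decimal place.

t ≈ 19.3 years

776·e^(0.0147t) = 485·e^(0.039t)
776/485 = e^((0.039 − 0.0147)t) → ln(1.6) = 0.0243·t
t = 0.47 / 0.0243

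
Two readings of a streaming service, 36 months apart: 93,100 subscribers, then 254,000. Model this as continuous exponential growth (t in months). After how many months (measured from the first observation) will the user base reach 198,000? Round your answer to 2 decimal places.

r = ln(254000/93100) / 36 ≈ 0.027879 per month
t = ln(198000/93100) / r = 0.75459 / 0.027879 ≈ 27.066

t ≈ 27.07 months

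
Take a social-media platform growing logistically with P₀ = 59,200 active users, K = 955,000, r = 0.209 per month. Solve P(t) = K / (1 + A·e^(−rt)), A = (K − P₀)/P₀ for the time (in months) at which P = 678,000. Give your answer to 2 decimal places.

A = (955000 − 59200)/59200 = 15.13176
678000 = 955000/(1 + 15.13176·e^(−0.209t)) → 1 + 15.13176·e^(−0.209t) = 1.40855
e^(−0.209t) = 0.027 → t = ln(37.0373)/0.209 = 3.61193/0.209

t ≈ 17.28 months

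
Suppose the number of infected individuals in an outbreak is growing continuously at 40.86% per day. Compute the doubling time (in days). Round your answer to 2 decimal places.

doubling time ≈ 1.70 days

doubling time = ln(2) / |r| = 0.69315 / 0.4086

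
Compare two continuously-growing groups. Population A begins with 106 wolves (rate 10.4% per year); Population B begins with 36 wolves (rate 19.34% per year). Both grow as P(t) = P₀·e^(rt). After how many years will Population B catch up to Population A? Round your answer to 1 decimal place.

t ≈ 12.1 years

106·e^(0.104t) = 36·e^(0.1934t)
106/36 = e^((0.1934 − 0.104)t) → ln(2.94444) = 0.0894·t
t = 1.07992 / 0.0894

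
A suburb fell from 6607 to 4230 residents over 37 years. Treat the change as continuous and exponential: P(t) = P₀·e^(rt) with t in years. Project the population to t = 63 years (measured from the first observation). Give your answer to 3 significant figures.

≈ 3,090 residents

r = ln(4230/6607) / 37 ≈ -0.012052 per year
P(63) = 6607 · e^(-0.012052·63) = 6607 · 0.468 ≈ 3092.09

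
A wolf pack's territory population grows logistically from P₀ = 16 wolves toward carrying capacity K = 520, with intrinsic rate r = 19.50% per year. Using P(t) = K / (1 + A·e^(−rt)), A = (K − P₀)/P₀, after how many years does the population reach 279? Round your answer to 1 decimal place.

A = (520 − 16)/16 = 31.5
279 = 520/(1 + 31.5·e^(−0.195t)) → 1 + 31.5·e^(−0.195t) = 1.8638
e^(−0.195t) = 0.027422 → t = ln(36.4668)/0.195 = 3.5964/0.195

t ≈ 18.4 years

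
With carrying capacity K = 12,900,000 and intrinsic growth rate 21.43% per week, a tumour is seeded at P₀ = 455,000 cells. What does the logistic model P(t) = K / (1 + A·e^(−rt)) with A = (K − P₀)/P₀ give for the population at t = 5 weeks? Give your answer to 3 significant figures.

≈ 1,240,000 cells

A = (12900000 − 455000)/455000 = 27.35165
P(5) = 12900000 / (1 + 27.35165·e^(−0.2143·5)) = 12900000 / (1 + 27.35165·0.342494)
= 12900000 / 10.36779 ≈ 1244238.63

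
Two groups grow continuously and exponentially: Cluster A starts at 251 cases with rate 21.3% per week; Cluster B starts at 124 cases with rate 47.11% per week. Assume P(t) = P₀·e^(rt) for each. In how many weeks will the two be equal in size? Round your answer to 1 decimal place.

t ≈ 2.7 weeks

251·e^(0.213t) = 124·e^(0.4711t)
251/124 = e^((0.4711 − 0.213)t) → ln(2.02419) = 0.2581·t
t = 0.70517 / 0.2581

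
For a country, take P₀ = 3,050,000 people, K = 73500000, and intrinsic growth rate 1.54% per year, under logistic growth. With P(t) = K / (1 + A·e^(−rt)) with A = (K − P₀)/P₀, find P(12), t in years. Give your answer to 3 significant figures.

A = (73500000 − 3050000)/3050000 = 23.09836
P(12) = 73500000 / (1 + 23.09836·e^(−0.0154·12)) = 73500000 / (1 + 23.09836·0.831271)
= 73500000 / 20.20099 ≈ 3638436.21

≈ 3,640,000 people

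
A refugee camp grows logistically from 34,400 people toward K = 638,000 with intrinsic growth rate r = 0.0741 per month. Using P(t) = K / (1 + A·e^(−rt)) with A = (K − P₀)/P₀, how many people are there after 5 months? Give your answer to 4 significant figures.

≈ 48,650 people

A = (638000 − 34400)/34400 = 17.54651
P(5) = 638000 / (1 + 17.54651·e^(−0.0741·5)) = 638000 / (1 + 17.54651·0.690389)
= 638000 / 13.11392 ≈ 48650.6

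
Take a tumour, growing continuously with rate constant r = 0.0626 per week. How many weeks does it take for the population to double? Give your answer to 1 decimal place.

doubling time ≈ 11.1 weeks

doubling time = ln(2) / |r| = 0.69315 / 0.0626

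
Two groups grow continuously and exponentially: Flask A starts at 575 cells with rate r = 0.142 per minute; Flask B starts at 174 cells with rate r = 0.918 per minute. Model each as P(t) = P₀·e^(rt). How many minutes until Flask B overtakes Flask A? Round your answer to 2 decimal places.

t ≈ 1.54 minutes

575·e^(0.142t) = 174·e^(0.918t)
575/174 = e^((0.918 − 0.142)t) → ln(3.3046) = 0.776·t
t = 1.19531 / 0.776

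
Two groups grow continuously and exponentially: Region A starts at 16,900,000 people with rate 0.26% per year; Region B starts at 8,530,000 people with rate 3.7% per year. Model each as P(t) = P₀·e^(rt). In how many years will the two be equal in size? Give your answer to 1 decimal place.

16900000·e^(0.0026t) = 8530000·e^(0.037t)
16900000/8530000 = e^((0.037 − 0.0026)t) → ln(1.98124) = 0.0344·t
t = 0.68372 / 0.0344

t ≈ 19.9 years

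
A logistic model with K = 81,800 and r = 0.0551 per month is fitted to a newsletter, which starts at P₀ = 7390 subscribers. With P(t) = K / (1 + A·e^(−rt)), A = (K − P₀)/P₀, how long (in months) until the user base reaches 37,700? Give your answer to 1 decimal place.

t ≈ 39.1 months

A = (81800 − 7390)/7390 = 10.06901
37700 = 81800/(1 + 10.06901·e^(−0.0551t)) → 1 + 10.06901·e^(−0.0551t) = 2.16976
e^(−0.0551t) = 0.116174 → t = ln(8.60775)/0.0551 = 2.15266/0.0551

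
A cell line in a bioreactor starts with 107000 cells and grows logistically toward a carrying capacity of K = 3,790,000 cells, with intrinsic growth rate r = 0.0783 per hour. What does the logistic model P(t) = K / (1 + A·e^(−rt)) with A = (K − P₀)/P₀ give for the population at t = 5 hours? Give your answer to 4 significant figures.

A = (3790000 − 107000)/107000 = 34.42056
P(5) = 3790000 / (1 + 34.42056·e^(−0.0783·5)) = 3790000 / (1 + 34.42056·0.676042)
= 3790000 / 24.26975 ≈ 156161.5

≈ 156,200 cells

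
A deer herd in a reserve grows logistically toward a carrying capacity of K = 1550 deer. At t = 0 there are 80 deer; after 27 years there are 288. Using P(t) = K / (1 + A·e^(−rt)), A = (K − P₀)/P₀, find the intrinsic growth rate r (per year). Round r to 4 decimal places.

A = (1550 − 80)/80 = 18.375
288 = 1550/(1 + 18.375·e^(−r·27)) → e^(−27r) = (5.38194 − 1)/18.375 = 0.238473
r = −ln(0.238473)/27 = 1.4335/27

r ≈ 0.0531 per year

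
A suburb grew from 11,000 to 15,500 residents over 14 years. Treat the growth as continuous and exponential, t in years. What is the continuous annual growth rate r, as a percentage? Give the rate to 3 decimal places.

15500 = 11000 · e^(r·14)
e^(14r) = 15500/11000 = 1.40909
r = ln(1.40909) / 14 = 0.34294 / 14

r ≈ 2.450% per year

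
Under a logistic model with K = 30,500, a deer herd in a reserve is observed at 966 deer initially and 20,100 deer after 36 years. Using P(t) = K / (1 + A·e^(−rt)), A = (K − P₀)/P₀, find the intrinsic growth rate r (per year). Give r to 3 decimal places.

r ≈ 0.113 per year

A = (30500 − 966)/966 = 30.5735
20100 = 30500/(1 + 30.5735·e^(−r·36)) → e^(−36r) = (1.51741 − 1)/30.5735 = 0.016924
r = −ln(0.016924)/36 = 4.07905/36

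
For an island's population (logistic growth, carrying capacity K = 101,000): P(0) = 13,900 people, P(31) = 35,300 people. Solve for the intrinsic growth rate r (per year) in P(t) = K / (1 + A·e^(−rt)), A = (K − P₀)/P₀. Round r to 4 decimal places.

r ≈ 0.0392 per year

A = (101000 − 13900)/13900 = 6.26619
35300 = 101000/(1 + 6.26619·e^(−r·31)) → e^(−31r) = (2.86119 − 1)/6.26619 = 0.297021
r = −ln(0.297021)/31 = 1.21395/31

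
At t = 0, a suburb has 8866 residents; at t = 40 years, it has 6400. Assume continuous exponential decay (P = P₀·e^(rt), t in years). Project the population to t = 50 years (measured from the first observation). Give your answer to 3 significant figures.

≈ 5,900 residents

r = ln(6400/8866) / 40 ≈ -0.008148 per year
P(50) = 8866 · e^(-0.008148·50) = 8866 · 0.66537 ≈ 5899.2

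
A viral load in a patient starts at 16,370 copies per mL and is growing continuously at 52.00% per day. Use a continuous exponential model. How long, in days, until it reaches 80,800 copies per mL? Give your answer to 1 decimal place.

t ≈ 3.1 days

80800 = 16370 · e^(0.52·t)
t = ln(80800/16370) / 0.52 = ln(4.93586) / 0.52 = 1.59653 / 0.52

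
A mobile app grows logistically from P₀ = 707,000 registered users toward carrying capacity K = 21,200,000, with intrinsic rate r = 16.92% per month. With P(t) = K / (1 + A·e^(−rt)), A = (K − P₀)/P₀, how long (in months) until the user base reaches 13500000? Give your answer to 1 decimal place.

t ≈ 23.2 months

A = (21200000 − 707000)/707000 = 28.98586
13500000 = 21200000/(1 + 28.98586·e^(−0.1692t)) → 1 + 28.98586·e^(−0.1692t) = 1.57037
e^(−0.1692t) = 0.019678 → t = ln(50.81936)/0.1692 = 3.92828/0.1692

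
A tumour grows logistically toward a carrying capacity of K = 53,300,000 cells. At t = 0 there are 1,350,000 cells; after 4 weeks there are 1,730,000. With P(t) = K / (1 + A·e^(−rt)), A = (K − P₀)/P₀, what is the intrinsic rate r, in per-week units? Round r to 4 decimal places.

r ≈ 0.0638 per week

A = (53300000 − 1350000)/1350000 = 38.48148
1730000 = 53300000/(1 + 38.48148·e^(−r·4)) → e^(−4r) = (30.80925 − 1)/38.48148 = 0.774639
r = −ln(0.774639)/4 = 0.25536/4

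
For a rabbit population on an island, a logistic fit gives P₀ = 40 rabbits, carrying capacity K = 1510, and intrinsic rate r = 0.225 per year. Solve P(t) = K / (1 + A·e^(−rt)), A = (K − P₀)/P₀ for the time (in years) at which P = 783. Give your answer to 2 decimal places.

A = (1510 − 40)/40 = 36.75
783 = 1510/(1 + 36.75·e^(−0.225t)) → 1 + 36.75·e^(−0.225t) = 1.92848
e^(−0.225t) = 0.025265 → t = ln(39.58081)/0.225 = 3.67834/0.225

t ≈ 16.35 years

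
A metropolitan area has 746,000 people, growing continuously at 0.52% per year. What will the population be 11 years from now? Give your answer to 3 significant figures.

≈ 790,000 people

P(11) = 746000 · e^(0.0052·11) = 746000 · e^(0.0572)
= 746000 · 1.05887 ≈ 789915.2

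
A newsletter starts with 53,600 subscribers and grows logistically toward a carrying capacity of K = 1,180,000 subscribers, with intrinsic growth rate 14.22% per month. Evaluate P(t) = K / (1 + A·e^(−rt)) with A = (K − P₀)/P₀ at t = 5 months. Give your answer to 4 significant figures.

A = (1180000 − 53600)/53600 = 21.01493
P(5) = 1180000 / (1 + 21.01493·e^(−0.1422·5)) = 1180000 / (1 + 21.01493·0.491153)
= 1180000 / 11.32154 ≈ 104226.11

≈ 104,200 subscribers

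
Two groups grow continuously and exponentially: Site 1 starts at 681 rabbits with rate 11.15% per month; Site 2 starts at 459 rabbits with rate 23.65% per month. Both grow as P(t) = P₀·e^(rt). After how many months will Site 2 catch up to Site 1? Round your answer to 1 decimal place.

681·e^(0.1115t) = 459·e^(0.2365t)
681/459 = e^((0.2365 − 0.1115)t) → ln(1.48366) = 0.125·t
t = 0.39451 / 0.125

t ≈ 3.2 months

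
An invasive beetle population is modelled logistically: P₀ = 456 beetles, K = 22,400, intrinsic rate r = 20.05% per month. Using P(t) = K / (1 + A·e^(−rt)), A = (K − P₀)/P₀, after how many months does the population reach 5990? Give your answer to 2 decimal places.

A = (22400 − 456)/456 = 48.12281
5990 = 22400/(1 + 48.12281·e^(−0.2005t)) → 1 + 48.12281·e^(−0.2005t) = 3.73957
e^(−0.2005t) = 0.056929 → t = ln(17.56585)/0.2005 = 2.86596/0.2005

t ≈ 14.29 months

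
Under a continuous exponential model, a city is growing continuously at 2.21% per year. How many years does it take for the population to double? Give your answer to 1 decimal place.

doubling time ≈ 31.4 years

doubling time = ln(2) / |r| = 0.69315 / 0.0221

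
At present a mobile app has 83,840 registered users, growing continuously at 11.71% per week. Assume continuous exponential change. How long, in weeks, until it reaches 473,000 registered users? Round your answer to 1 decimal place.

t ≈ 14.8 weeks

473000 = 83840 · e^(0.1171·t)
t = ln(473000/83840) / 0.1171 = ln(5.6417) / 0.1171 = 1.73019 / 0.1171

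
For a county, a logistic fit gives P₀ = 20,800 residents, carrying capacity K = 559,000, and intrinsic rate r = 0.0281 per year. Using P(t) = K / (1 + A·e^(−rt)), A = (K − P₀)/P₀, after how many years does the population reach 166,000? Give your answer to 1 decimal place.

t ≈ 85.1 years

A = (559000 − 20800)/20800 = 25.875
166000 = 559000/(1 + 25.875·e^(−0.0281t)) → 1 + 25.875·e^(−0.0281t) = 3.36747
e^(−0.0281t) = 0.091496 → t = ln(10.92939)/0.0281 = 2.39146/0.0281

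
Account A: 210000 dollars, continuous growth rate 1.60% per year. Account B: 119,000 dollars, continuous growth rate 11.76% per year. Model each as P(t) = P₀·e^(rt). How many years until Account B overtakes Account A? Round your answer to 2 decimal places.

t ≈ 5.59 years

210000·e^(0.016t) = 119000·e^(0.1176t)
210000/119000 = e^((0.1176 − 0.016)t) → ln(1.76471) = 0.1016·t
t = 0.56798 / 0.1016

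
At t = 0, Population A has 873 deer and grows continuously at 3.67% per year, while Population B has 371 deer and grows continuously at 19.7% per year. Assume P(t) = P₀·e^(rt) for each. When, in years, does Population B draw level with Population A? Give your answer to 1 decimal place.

t ≈ 5.3 years

873·e^(0.0367t) = 371·e^(0.197t)
873/371 = e^((0.197 − 0.0367)t) → ln(2.3531) = 0.1603·t
t = 0.85573 / 0.1603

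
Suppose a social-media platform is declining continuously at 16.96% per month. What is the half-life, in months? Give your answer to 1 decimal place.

half-life ≈ 4.1 months

half-life = ln(2) / |r| = 0.69315 / 0.1696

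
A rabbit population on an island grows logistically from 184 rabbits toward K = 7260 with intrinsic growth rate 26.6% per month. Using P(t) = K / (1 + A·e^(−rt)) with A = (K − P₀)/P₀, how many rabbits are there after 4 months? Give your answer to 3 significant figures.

≈ 509 rabbits

A = (7260 − 184)/184 = 38.45652
P(4) = 7260 / (1 + 38.45652·e^(−0.266·4)) = 7260 / (1 + 38.45652·0.345073)
= 7260 / 14.2703 ≈ 508.75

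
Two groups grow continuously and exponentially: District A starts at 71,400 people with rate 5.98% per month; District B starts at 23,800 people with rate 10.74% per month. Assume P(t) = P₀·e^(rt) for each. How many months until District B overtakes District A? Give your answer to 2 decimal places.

t ≈ 23.08 months

71400·e^(0.0598t) = 23800·e^(0.1074t)
71400/23800 = e^((0.1074 − 0.0598)t) → ln(3) = 0.0476·t
t = 1.09861 / 0.0476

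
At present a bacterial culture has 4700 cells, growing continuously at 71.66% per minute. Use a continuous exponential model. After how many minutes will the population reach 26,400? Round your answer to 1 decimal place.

t ≈ 2.4 minutes

26400 = 4700 · e^(0.7166·t)
t = ln(26400/4700) / 0.7166 = ln(5.61702) / 0.7166 = 1.7258 / 0.7166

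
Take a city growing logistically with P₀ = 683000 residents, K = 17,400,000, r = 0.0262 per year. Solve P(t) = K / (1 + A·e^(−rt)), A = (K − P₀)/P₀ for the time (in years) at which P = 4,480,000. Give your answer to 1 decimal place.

A = (17400000 − 683000)/683000 = 24.47584
4480000 = 17400000/(1 + 24.47584·e^(−0.0262t)) → 1 + 24.47584·e^(−0.0262t) = 3.88393
e^(−0.0262t) = 0.117828 → t = ln(8.48698)/0.0262 = 2.13853/0.0262

t ≈ 81.6 years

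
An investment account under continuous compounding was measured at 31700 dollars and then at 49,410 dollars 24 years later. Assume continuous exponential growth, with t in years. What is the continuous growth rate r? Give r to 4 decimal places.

49410 = 31700 · e^(r·24)
e^(24r) = 49410/31700 = 1.55868
r = ln(1.55868) / 24 = 0.44384 / 24

r ≈ 0.0185 per year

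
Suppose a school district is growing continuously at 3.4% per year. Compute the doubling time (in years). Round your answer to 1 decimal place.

doubling time = ln(2) / |r| = 0.69315 / 0.034

doubling time ≈ 20.4 years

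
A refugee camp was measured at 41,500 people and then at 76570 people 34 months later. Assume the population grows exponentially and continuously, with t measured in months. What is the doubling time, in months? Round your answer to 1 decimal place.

doubling time ≈ 38.5 months

r = ln(76570/41500) / 34 = ln(1.84506) / 34 ≈ 0.018015 per month
doubling time = ln 2 / |r| = 0.69315 / 0.018015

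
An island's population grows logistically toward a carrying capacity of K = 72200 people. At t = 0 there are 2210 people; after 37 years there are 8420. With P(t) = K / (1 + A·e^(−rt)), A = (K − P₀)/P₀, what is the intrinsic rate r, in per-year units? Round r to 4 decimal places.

r ≈ 0.0387 per year

A = (72200 − 2210)/2210 = 31.66968
8420 = 72200/(1 + 31.66968·e^(−r·37)) → e^(−37r) = (8.57482 − 1)/31.66968 = 0.239182
r = −ln(0.239182)/37 = 1.43053/37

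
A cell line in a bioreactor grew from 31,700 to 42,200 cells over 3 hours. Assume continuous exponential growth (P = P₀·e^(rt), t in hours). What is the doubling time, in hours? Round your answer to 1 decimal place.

doubling time ≈ 7.3 hours

r = ln(42200/31700) / 3 = ln(1.33123) / 3 ≈ 0.095368 per hour
doubling time = ln 2 / |r| = 0.69315 / 0.095368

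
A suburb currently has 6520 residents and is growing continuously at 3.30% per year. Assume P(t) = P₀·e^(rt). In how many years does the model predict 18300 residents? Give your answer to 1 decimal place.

18300 = 6520 · e^(0.033·t)
t = ln(18300/6520) / 0.033 = ln(2.80675) / 0.033 = 1.03203 / 0.033

t ≈ 31.3 years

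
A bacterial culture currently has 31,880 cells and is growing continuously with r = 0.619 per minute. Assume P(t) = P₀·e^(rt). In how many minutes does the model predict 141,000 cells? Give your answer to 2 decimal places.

t ≈ 2.40 minutes

141000 = 31880 · e^(0.619·t)
t = ln(141000/31880) / 0.619 = ln(4.42284) / 0.619 = 1.48678 / 0.619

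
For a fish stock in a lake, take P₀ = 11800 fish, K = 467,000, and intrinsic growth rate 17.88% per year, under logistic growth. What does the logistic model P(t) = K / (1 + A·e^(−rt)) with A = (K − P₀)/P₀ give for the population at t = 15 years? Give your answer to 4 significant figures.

A = (467000 − 11800)/11800 = 38.57627
P(15) = 467000 / (1 + 38.57627·e^(−0.1788·15)) = 467000 / (1 + 38.57627·0.068426)
= 467000 / 3.63963 ≈ 128309.88

≈ 128,300 fish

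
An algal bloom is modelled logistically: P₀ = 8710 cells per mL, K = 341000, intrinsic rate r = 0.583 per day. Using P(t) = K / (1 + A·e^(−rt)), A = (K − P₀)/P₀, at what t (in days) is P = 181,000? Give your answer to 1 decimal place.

A = (341000 − 8710)/8710 = 38.1504
181000 = 341000/(1 + 38.1504·e^(−0.583t)) → 1 + 38.1504·e^(−0.583t) = 1.88398
e^(−0.583t) = 0.023171 → t = ln(43.15764)/0.583 = 3.76486/0.583

t ≈ 6.5 days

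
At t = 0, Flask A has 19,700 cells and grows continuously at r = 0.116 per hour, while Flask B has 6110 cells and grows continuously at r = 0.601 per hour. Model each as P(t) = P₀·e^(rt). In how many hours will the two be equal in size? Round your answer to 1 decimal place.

19700·e^(0.116t) = 6110·e^(0.601t)
19700/6110 = e^((0.601 − 0.116)t) → ln(3.22422) = 0.485·t
t = 1.17069 / 0.485

t ≈ 2.4 hours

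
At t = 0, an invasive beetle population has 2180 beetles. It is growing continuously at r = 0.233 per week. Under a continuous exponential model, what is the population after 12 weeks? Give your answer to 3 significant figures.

P(12) = 2180 · e^(0.233·12) = 2180 · e^(2.796)
= 2180 · 16.379 ≈ 35706.22

≈ 35,700 beetles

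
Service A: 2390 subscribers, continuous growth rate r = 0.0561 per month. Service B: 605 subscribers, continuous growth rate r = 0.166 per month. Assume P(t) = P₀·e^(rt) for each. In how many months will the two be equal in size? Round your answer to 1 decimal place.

t ≈ 12.5 months

2390·e^(0.0561t) = 605·e^(0.166t)
2390/605 = e^((0.166 − 0.0561)t) → ln(3.95041) = 0.1099·t
t = 1.37382 / 0.1099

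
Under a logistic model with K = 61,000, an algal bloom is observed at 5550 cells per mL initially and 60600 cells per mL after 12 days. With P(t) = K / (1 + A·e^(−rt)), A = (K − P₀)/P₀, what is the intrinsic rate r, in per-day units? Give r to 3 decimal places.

A = (61000 − 5550)/5550 = 9.99099
60600 = 61000/(1 + 9.99099·e^(−r·12)) → e^(−12r) = (1.0066 − 1)/9.99099 = 0.000661
r = −ln(0.000661)/12 = 7.32227/12

r ≈ 0.610 per day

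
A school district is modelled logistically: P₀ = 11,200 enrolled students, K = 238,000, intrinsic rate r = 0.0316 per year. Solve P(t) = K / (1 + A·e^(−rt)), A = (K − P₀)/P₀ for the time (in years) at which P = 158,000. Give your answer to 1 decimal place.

t ≈ 116.7 years

A = (238000 − 11200)/11200 = 20.25
158000 = 238000/(1 + 20.25·e^(−0.0316t)) → 1 + 20.25·e^(−0.0316t) = 1.50633
e^(−0.0316t) = 0.025004 → t = ln(39.99375)/0.0316 = 3.68872/0.0316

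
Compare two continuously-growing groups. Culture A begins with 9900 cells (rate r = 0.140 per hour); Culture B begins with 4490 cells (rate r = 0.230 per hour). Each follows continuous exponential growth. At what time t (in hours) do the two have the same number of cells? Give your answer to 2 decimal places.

9900·e^(0.14t) = 4490·e^(0.23t)
9900/4490 = e^((0.23 − 0.14)t) → ln(2.2049) = 0.09·t
t = 0.79068 / 0.09

t ≈ 8.79 hours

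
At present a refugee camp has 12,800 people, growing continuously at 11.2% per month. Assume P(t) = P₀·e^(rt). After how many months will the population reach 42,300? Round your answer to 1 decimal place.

42300 = 12800 · e^(0.112·t)
t = ln(42300/12800) / 0.112 = ln(3.30469) / 0.112 = 1.19534 / 0.112

t ≈ 10.7 months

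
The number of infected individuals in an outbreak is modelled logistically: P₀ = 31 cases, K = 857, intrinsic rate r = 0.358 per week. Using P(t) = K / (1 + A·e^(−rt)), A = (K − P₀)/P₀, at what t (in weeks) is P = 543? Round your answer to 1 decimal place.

t ≈ 10.7 weeks

A = (857 − 31)/31 = 26.64516
543 = 857/(1 + 26.64516·e^(−0.358t)) → 1 + 26.64516·e^(−0.358t) = 1.57827
e^(−0.358t) = 0.021703 → t = ln(46.07746)/0.358 = 3.83032/0.358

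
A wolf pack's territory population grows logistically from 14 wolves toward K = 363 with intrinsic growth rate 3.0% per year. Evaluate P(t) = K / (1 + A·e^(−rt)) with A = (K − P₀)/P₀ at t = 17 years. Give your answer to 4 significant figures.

A = (363 − 14)/14 = 24.92857
P(17) = 363 / (1 + 24.92857·e^(−0.03·17)) = 363 / (1 + 24.92857·0.600496)
= 363 / 15.9695 ≈ 22.73

≈ 22.73 wolves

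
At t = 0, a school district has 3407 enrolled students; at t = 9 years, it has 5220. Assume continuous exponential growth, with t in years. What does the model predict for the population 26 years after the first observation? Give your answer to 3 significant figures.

≈ 11,700 enrolled students

r = ln(5220/3407) / 9 ≈ 0.047407 per year
P(26) = 3407 · e^(0.047407·26) = 3407 · 3.4301 ≈ 11686.34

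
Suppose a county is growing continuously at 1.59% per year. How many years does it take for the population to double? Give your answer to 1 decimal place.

doubling time ≈ 43.6 years

doubling time = ln(2) / |r| = 0.69315 / 0.0159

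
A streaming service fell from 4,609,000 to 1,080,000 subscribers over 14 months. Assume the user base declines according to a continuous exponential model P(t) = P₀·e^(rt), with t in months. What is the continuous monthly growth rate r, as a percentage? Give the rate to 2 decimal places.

1080000 = 4609000 · e^(r·14)
e^(14r) = 1080000/4609000 = 0.23432
r = ln(0.23432) / 14 = -1.45105 / 14

r ≈ -10.36% per month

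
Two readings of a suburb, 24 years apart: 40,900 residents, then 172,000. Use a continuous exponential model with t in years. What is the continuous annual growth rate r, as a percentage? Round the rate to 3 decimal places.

r ≈ 5.985% per year

172000 = 40900 · e^(r·24)
e^(24r) = 172000/40900 = 4.20538
r = ln(4.20538) / 24 = 1.43636 / 24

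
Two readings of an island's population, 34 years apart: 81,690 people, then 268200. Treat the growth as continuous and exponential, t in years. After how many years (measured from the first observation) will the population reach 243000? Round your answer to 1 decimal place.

r = ln(268200/81690) / 34 ≈ 0.034965 per year
t = ln(243000/81690) / r = 1.09013 / 0.034965 ≈ 31.178

t ≈ 31.2 years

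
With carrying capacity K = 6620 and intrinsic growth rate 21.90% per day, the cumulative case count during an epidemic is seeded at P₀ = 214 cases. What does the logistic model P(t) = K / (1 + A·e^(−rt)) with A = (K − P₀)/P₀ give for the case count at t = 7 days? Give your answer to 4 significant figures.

A = (6620 − 214)/214 = 29.93458
P(7) = 6620 / (1 + 29.93458·e^(−0.219·7)) = 6620 / (1 + 29.93458·0.215887)
= 6620 / 7.46249 ≈ 887.1

≈ 887.1 cases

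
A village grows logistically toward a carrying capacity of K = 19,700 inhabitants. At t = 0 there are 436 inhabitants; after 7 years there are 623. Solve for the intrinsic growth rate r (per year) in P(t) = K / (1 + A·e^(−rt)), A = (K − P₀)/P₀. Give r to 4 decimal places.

r ≈ 0.0524 per year

A = (19700 − 436)/436 = 44.18349
623 = 19700/(1 + 44.18349·e^(−r·7)) → e^(−7r) = (31.62119 − 1)/44.18349 = 0.693046
r = −ln(0.693046)/7 = 0.36666/7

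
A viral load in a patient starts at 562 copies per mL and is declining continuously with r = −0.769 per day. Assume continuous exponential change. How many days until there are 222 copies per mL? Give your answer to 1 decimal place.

222 = 562 · e^(-0.769·t)
t = ln(222/562) / -0.769 = ln(0.39502) / -0.769 = -0.92882 / -0.769

t ≈ 1.2 days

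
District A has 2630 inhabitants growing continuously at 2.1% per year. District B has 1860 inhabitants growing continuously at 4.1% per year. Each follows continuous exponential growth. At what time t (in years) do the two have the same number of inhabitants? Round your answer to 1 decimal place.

2630·e^(0.021t) = 1860·e^(0.041t)
2630/1860 = e^((0.041 − 0.021)t) → ln(1.41398) = 0.02·t
t = 0.34641 / 0.02

t ≈ 17.3 years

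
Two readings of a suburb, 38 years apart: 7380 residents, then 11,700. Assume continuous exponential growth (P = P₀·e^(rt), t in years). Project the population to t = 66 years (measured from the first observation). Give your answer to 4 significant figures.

≈ 16,430 residents

r = ln(11700/7380) / 38 ≈ 0.012127 per year
P(66) = 7380 · e^(0.012127·66) = 7380 · 2.22635 ≈ 16430.46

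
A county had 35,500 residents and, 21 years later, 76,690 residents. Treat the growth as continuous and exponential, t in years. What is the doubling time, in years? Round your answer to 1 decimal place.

doubling time ≈ 18.9 years

r = ln(76690/35500) / 21 = ln(2.16028) / 21 ≈ 0.036678 per year
doubling time = ln 2 / |r| = 0.69315 / 0.036678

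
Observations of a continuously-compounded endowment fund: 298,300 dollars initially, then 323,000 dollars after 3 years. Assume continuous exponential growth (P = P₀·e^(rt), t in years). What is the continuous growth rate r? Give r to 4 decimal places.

r ≈ 0.0265 per year

323000 = 298300 · e^(r·3)
e^(3r) = 323000/298300 = 1.0828
r = ln(1.0828) / 3 = 0.07955 / 3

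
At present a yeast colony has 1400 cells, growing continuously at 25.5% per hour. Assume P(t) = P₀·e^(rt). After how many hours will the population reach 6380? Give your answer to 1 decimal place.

t ≈ 5.9 hours

6380 = 1400 · e^(0.255·t)
t = ln(6380/1400) / 0.255 = ln(4.55714) / 0.255 = 1.5167 / 0.255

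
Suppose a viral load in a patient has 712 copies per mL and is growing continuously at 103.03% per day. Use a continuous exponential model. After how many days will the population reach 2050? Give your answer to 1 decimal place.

2050 = 712 · e^(1.0303·t)
t = ln(2050/712) / 1.0303 = ln(2.87921) / 1.0303 = 1.05752 / 1.0303

t ≈ 1.0 days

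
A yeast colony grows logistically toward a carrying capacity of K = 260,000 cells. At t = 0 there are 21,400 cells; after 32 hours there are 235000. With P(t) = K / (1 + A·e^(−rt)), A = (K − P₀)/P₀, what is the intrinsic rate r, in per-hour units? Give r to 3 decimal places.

A = (260000 − 21400)/21400 = 11.14953
235000 = 260000/(1 + 11.14953·e^(−r·32)) → e^(−32r) = (1.10638 − 1)/11.14953 = 0.009541
r = −ln(0.009541)/32 = 4.65211/32

r ≈ 0.145 per hour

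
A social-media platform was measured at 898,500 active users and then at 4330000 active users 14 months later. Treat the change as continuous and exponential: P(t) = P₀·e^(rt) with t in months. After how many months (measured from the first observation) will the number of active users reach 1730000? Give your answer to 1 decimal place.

t ≈ 5.8 months

r = ln(4330000/898500) / 14 ≈ 0.112328 per month
t = ln(1730000/898500) / r = 0.65515 / 0.112328 ≈ 5.832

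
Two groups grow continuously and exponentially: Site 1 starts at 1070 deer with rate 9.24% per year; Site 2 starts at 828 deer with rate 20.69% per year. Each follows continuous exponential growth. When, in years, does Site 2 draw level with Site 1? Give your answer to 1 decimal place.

t ≈ 2.2 years

1070·e^(0.0924t) = 828·e^(0.2069t)
1070/828 = e^((0.2069 − 0.0924)t) → ln(1.29227) = 0.1145·t
t = 0.2564 / 0.1145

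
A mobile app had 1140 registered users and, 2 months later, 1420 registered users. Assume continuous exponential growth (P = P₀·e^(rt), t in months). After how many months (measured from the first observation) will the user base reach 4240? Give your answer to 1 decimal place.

r = ln(1420/1140) / 2 ≈ 0.109814 per month
t = ln(4240/1140) / r = 1.31354 / 0.109814 ≈ 11.961

t ≈ 12.0 months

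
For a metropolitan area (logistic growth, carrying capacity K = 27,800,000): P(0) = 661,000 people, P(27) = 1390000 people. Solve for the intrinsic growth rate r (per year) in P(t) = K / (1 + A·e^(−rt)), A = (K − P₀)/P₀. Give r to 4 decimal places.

r ≈ 0.0285 per year

A = (27800000 − 661000)/661000 = 41.05749
1390000 = 27800000/(1 + 41.05749·e^(−r·27)) → e^(−27r) = (20 − 1)/41.05749 = 0.462766
r = −ln(0.462766)/27 = 0.77053/27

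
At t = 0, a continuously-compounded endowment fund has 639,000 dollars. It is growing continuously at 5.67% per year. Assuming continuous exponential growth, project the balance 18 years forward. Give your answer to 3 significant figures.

≈ 1,770,000 dollars

P(18) = 639000 · e^(0.0567·18) = 639000 · e^(1.0206)
= 639000 · 2.77486 ≈ 1773135.02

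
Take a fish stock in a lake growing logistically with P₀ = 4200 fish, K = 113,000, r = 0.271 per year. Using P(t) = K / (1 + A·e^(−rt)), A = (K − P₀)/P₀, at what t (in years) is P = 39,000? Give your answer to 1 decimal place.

t ≈ 9.6 years

A = (113000 − 4200)/4200 = 25.90476
39000 = 113000/(1 + 25.90476·e^(−0.271t)) → 1 + 25.90476·e^(−0.271t) = 2.89744
e^(−0.271t) = 0.073247 → t = ln(13.65251)/0.271 = 2.61392/0.271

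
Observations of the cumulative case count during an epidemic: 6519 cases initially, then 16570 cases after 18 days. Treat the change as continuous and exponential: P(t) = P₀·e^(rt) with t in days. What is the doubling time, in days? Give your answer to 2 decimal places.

r = ln(16570/6519) / 18 = ln(2.5418) / 18 ≈ 0.051826 per day
doubling time = ln 2 / |r| = 0.69315 / 0.051826

doubling time ≈ 13.37 days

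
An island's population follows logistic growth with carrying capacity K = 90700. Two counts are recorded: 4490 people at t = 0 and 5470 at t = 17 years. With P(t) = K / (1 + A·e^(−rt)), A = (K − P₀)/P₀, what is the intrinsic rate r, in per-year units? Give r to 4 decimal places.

A = (90700 − 4490)/4490 = 19.20045
5470 = 90700/(1 + 19.20045·e^(−r·17)) → e^(−17r) = (16.58135 − 1)/19.20045 = 0.81151
r = −ln(0.81151)/17 = 0.20886/17

r ≈ 0.0123 per year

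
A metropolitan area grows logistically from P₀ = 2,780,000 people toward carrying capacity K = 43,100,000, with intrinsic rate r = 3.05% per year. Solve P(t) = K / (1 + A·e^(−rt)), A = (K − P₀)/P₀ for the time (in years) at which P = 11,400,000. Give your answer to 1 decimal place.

A = (43100000 − 2780000)/2780000 = 14.5036
11400000 = 43100000/(1 + 14.5036·e^(−0.0305t)) → 1 + 14.5036·e^(−0.0305t) = 3.7807
e^(−0.0305t) = 0.191725 → t = ln(5.2158)/0.0305 = 1.65169/0.0305

t ≈ 54.2 years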